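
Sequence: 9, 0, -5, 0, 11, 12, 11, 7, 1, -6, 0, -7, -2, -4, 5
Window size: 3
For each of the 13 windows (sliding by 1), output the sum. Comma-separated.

4, -5, 6, 23, 34, 30, 19, 2, -5, -13, -9, -13, -1

Sliding a size-3 window across the 15 values:
[9, 0, -5] → sum 4
[0, -5, 0] → sum -5
[-5, 0, 11] → sum 6
[0, 11, 12] → sum 23
[11, 12, 11] → sum 34
[12, 11, 7] → sum 30
[11, 7, 1] → sum 19
[7, 1, -6] → sum 2
[1, -6, 0] → sum -5
[-6, 0, -7] → sum -13
[0, -7, -2] → sum -9
[-7, -2, -4] → sum -13
[-2, -4, 5] → sum -1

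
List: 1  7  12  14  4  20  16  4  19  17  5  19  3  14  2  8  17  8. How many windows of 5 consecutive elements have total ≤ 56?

5

[1, 7, 12, 14, 4] → sum 38  ≤ 56 ✓
[7, 12, 14, 4, 20] → sum 57
[12, 14, 4, 20, 16] → sum 66
[14, 4, 20, 16, 4] → sum 58
[4, 20, 16, 4, 19] → sum 63
[20, 16, 4, 19, 17] → sum 76
[16, 4, 19, 17, 5] → sum 61
[4, 19, 17, 5, 19] → sum 64
[19, 17, 5, 19, 3] → sum 63
[17, 5, 19, 3, 14] → sum 58
[5, 19, 3, 14, 2] → sum 43  ≤ 56 ✓
[19, 3, 14, 2, 8] → sum 46  ≤ 56 ✓
[3, 14, 2, 8, 17] → sum 44  ≤ 56 ✓
[14, 2, 8, 17, 8] → sum 49  ≤ 56 ✓
5 windows satisfy the condition.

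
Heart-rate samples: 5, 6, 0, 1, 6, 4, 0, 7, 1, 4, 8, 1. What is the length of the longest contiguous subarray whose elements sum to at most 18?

Extend to the right; shrink from the left whenever the sum exceeds 18:
[5] sum 5 len 1
[5, 6] sum 11 len 2
[5, 6, 0] sum 11 len 3
[5, 6, 0, 1] sum 12 len 4
[5, 6, 0, 1, 6] sum 18 len 5
[6, 0, 1, 6, 4] sum 17 len 5
[6, 0, 1, 6, 4, 0] sum 17 len 6
[0, 1, 6, 4, 0, 7] sum 18 len 6
[6, 4, 0, 7, 1] sum 18 len 5
[4, 0, 7, 1, 4] sum 16 len 5
[1, 4, 8] sum 13 len 3
[1, 4, 8, 1] sum 14 len 4
Longest length seen: 6.

6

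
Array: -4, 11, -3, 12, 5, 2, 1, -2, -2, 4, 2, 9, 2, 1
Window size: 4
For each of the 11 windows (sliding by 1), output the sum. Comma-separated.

16, 25, 16, 20, 6, -1, 1, 2, 13, 17, 14

-4 11 -3 12 → sum 16
11 -3 12 5 → sum 25
-3 12 5 2 → sum 16
12 5 2 1 → sum 20
5 2 1 -2 → sum 6
2 1 -2 -2 → sum -1
1 -2 -2 4 → sum 1
-2 -2 4 2 → sum 2
-2 4 2 9 → sum 13
4 2 9 2 → sum 17
2 9 2 1 → sum 14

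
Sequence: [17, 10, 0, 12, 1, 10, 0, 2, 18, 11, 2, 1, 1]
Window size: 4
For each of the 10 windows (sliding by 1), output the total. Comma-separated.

39, 23, 23, 23, 13, 30, 31, 33, 32, 15

Sliding a size-4 window across the 13 values:
[17, 10, 0, 12] → sum 39
[10, 0, 12, 1] → sum 23
[0, 12, 1, 10] → sum 23
[12, 1, 10, 0] → sum 23
[1, 10, 0, 2] → sum 13
[10, 0, 2, 18] → sum 30
[0, 2, 18, 11] → sum 31
[2, 18, 11, 2] → sum 33
[18, 11, 2, 1] → sum 32
[11, 2, 1, 1] → sum 15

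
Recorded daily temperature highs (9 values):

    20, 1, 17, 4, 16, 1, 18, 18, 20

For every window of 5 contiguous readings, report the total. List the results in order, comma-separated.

58, 39, 56, 57, 73

(20, 1, 17, 4, 16) → sum 58
(1, 17, 4, 16, 1) → sum 39
(17, 4, 16, 1, 18) → sum 56
(4, 16, 1, 18, 18) → sum 57
(16, 1, 18, 18, 20) → sum 73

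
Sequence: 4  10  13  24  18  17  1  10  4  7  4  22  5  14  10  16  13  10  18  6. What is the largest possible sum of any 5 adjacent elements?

82

(4, 10, 13, 24, 18) → sum 69
(10, 13, 24, 18, 17) → sum 82
(13, 24, 18, 17, 1) → sum 73
(24, 18, 17, 1, 10) → sum 70
(18, 17, 1, 10, 4) → sum 50
(17, 1, 10, 4, 7) → sum 39
(1, 10, 4, 7, 4) → sum 26
(10, 4, 7, 4, 22) → sum 47
(4, 7, 4, 22, 5) → sum 42
(7, 4, 22, 5, 14) → sum 52
(4, 22, 5, 14, 10) → sum 55
(22, 5, 14, 10, 16) → sum 67
(5, 14, 10, 16, 13) → sum 58
(14, 10, 16, 13, 10) → sum 63
(10, 16, 13, 10, 18) → sum 67
(16, 13, 10, 18, 6) → sum 63
Largest of these is 82.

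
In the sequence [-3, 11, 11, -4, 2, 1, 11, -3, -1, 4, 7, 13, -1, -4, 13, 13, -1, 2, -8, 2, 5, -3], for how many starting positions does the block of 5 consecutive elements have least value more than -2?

-3 11 11 -4 2 → min -4
11 11 -4 2 1 → min -4
11 -4 2 1 11 → min -4
-4 2 1 11 -3 → min -4
2 1 11 -3 -1 → min -3
1 11 -3 -1 4 → min -3
11 -3 -1 4 7 → min -3
-3 -1 4 7 13 → min -3
-1 4 7 13 -1 → min -1  > -2 ✓
4 7 13 -1 -4 → min -4
7 13 -1 -4 13 → min -4
13 -1 -4 13 13 → min -4
-1 -4 13 13 -1 → min -4
-4 13 13 -1 2 → min -4
13 13 -1 2 -8 → min -8
13 -1 2 -8 2 → min -8
-1 2 -8 2 5 → min -8
2 -8 2 5 -3 → min -8
1 window satisfy the condition.

1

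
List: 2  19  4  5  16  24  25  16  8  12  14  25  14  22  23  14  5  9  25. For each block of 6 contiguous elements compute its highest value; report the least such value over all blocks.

23

Window maxs for each of the 14 positions:
(2, 19, 4, 5, 16, 24) → max 24
(19, 4, 5, 16, 24, 25) → max 25
(4, 5, 16, 24, 25, 16) → max 25
(5, 16, 24, 25, 16, 8) → max 25
(16, 24, 25, 16, 8, 12) → max 25
(24, 25, 16, 8, 12, 14) → max 25
(25, 16, 8, 12, 14, 25) → max 25
(16, 8, 12, 14, 25, 14) → max 25
(8, 12, 14, 25, 14, 22) → max 25
(12, 14, 25, 14, 22, 23) → max 25
(14, 25, 14, 22, 23, 14) → max 25
(25, 14, 22, 23, 14, 5) → max 25
(14, 22, 23, 14, 5, 9) → max 23
(22, 23, 14, 5, 9, 25) → max 25
Least of these is 23.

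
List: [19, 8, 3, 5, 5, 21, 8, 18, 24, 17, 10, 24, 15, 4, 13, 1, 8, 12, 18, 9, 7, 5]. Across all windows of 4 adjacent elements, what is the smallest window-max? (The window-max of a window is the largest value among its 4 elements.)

8

(19, 8, 3, 5) → max 19
(8, 3, 5, 5) → max 8
(3, 5, 5, 21) → max 21
(5, 5, 21, 8) → max 21
(5, 21, 8, 18) → max 21
(21, 8, 18, 24) → max 24
(8, 18, 24, 17) → max 24
(18, 24, 17, 10) → max 24
(24, 17, 10, 24) → max 24
(17, 10, 24, 15) → max 24
(10, 24, 15, 4) → max 24
(24, 15, 4, 13) → max 24
(15, 4, 13, 1) → max 15
(4, 13, 1, 8) → max 13
(13, 1, 8, 12) → max 13
(1, 8, 12, 18) → max 18
(8, 12, 18, 9) → max 18
(12, 18, 9, 7) → max 18
(18, 9, 7, 5) → max 18
Smallest of these is 8.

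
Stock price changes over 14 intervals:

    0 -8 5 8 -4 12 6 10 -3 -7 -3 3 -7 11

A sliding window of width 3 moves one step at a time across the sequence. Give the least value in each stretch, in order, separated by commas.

-8, -8, -4, -4, -4, 6, -3, -7, -7, -7, -7, -7

Sliding a size-3 window across the 14 values:
(0, -8, 5) → min -8
(-8, 5, 8) → min -8
(5, 8, -4) → min -4
(8, -4, 12) → min -4
(-4, 12, 6) → min -4
(12, 6, 10) → min 6
(6, 10, -3) → min -3
(10, -3, -7) → min -7
(-3, -7, -3) → min -7
(-7, -3, 3) → min -7
(-3, 3, -7) → min -7
(3, -7, 11) → min -7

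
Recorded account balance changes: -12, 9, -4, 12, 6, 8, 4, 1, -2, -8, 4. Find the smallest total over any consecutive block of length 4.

-5

[-12, 9, -4, 12] → sum 5
[9, -4, 12, 6] → sum 23
[-4, 12, 6, 8] → sum 22
[12, 6, 8, 4] → sum 30
[6, 8, 4, 1] → sum 19
[8, 4, 1, -2] → sum 11
[4, 1, -2, -8] → sum -5
[1, -2, -8, 4] → sum -5
Smallest of these is -5.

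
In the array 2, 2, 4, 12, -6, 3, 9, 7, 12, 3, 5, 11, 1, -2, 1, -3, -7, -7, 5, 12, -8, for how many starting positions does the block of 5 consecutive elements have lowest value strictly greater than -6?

[2, 2, 4, 12, -6] → min -6
[2, 4, 12, -6, 3] → min -6
[4, 12, -6, 3, 9] → min -6
[12, -6, 3, 9, 7] → min -6
[-6, 3, 9, 7, 12] → min -6
[3, 9, 7, 12, 3] → min 3  > -6 ✓
[9, 7, 12, 3, 5] → min 3  > -6 ✓
[7, 12, 3, 5, 11] → min 3  > -6 ✓
[12, 3, 5, 11, 1] → min 1  > -6 ✓
[3, 5, 11, 1, -2] → min -2  > -6 ✓
[5, 11, 1, -2, 1] → min -2  > -6 ✓
[11, 1, -2, 1, -3] → min -3  > -6 ✓
[1, -2, 1, -3, -7] → min -7
[-2, 1, -3, -7, -7] → min -7
[1, -3, -7, -7, 5] → min -7
[-3, -7, -7, 5, 12] → min -7
[-7, -7, 5, 12, -8] → min -8
7 windows satisfy the condition.

7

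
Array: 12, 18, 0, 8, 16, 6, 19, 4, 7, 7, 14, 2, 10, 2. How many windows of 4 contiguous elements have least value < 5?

10

12 18 0 8 → min 0  < 5 ✓
18 0 8 16 → min 0  < 5 ✓
0 8 16 6 → min 0  < 5 ✓
8 16 6 19 → min 6
16 6 19 4 → min 4  < 5 ✓
6 19 4 7 → min 4  < 5 ✓
19 4 7 7 → min 4  < 5 ✓
4 7 7 14 → min 4  < 5 ✓
7 7 14 2 → min 2  < 5 ✓
7 14 2 10 → min 2  < 5 ✓
14 2 10 2 → min 2  < 5 ✓
10 windows satisfy the condition.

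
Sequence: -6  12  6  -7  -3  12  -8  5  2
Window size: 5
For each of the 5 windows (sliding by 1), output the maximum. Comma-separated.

Sliding a size-5 window across the 9 values:
[-6, 12, 6, -7, -3] → max 12
[12, 6, -7, -3, 12] → max 12
[6, -7, -3, 12, -8] → max 12
[-7, -3, 12, -8, 5] → max 12
[-3, 12, -8, 5, 2] → max 12

12, 12, 12, 12, 12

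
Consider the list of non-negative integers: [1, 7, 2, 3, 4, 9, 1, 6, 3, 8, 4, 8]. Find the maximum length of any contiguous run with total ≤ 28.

Extend to the right; shrink from the left whenever the sum exceeds 28:
add 1: [1] sum 1, len 1
add 7: [1, 7] sum 8, len 2
add 2: [1, 7, 2] sum 10, len 3
add 3: [1, 7, 2, 3] sum 13, len 4
add 4: [1, 7, 2, 3, 4] sum 17, len 5
add 9: [1, 7, 2, 3, 4, 9] sum 26, len 6
add 1: [1, 7, 2, 3, 4, 9, 1] sum 27, len 7
add 6: [2, 3, 4, 9, 1, 6] sum 25, len 6
add 3: [2, 3, 4, 9, 1, 6, 3] sum 28, len 7
add 8: [9, 1, 6, 3, 8] sum 27, len 5
add 4: [1, 6, 3, 8, 4] sum 22, len 5
add 8: [3, 8, 4, 8] sum 23, len 4
Longest length seen: 7.

7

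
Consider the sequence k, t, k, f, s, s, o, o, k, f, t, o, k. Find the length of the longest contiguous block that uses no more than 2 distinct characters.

add k: window [k] (1 distinct), len 1
add t: window [k, t] (2 distinct), len 2
add k: window [k, t, k] (2 distinct), len 3
add f: window [k, f] (2 distinct), len 2
add s: window [f, s] (2 distinct), len 2
add s: window [f, s, s] (2 distinct), len 3
add o: window [s, s, o] (2 distinct), len 3
add o: window [s, s, o, o] (2 distinct), len 4
add k: window [o, o, k] (2 distinct), len 3
add f: window [k, f] (2 distinct), len 2
add t: window [f, t] (2 distinct), len 2
add o: window [t, o] (2 distinct), len 2
add k: window [o, k] (2 distinct), len 2
Longest length with ≤2 distinct: 4.

4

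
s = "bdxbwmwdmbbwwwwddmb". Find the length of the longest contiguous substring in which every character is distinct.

5

add b: [b] len 1
add d: [b, d] len 2
add x: [b, d, x] len 3
add b (repeat b, move left end past it): [d, x, b] len 3
add w: [d, x, b, w] len 4
add m: [d, x, b, w, m] len 5
add w (repeat w, move left end past it): [m, w] len 2
add d: [m, w, d] len 3
add m (repeat m, move left end past it): [w, d, m] len 3
add b: [w, d, m, b] len 4
add b (repeat b, move left end past it): [b] len 1
add w: [b, w] len 2
add w (repeat w, move left end past it): [w] len 1
add w (repeat w, move left end past it): [w] len 1
add w (repeat w, move left end past it): [w] len 1
add d: [w, d] len 2
add d (repeat d, move left end past it): [d] len 1
add m: [d, m] len 2
add b: [d, m, b] len 3
Longest all-distinct length: 5.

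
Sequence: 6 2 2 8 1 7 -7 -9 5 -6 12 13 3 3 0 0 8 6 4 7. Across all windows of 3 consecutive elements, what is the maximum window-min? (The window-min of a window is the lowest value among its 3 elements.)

4

Each size-3 window and its min:
[6, 2, 2] → min 2
[2, 2, 8] → min 2
[2, 8, 1] → min 1
[8, 1, 7] → min 1
[1, 7, -7] → min -7
[7, -7, -9] → min -9
[-7, -9, 5] → min -9
[-9, 5, -6] → min -9
[5, -6, 12] → min -6
[-6, 12, 13] → min -6
[12, 13, 3] → min 3
[13, 3, 3] → min 3
[3, 3, 0] → min 0
[3, 0, 0] → min 0
[0, 0, 8] → min 0
[0, 8, 6] → min 0
[8, 6, 4] → min 4
[6, 4, 7] → min 4
Maximum of these is 4.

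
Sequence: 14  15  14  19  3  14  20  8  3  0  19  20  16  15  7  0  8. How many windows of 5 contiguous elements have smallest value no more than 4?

(14, 15, 14, 19, 3) → min 3  ≤ 4 ✓
(15, 14, 19, 3, 14) → min 3  ≤ 4 ✓
(14, 19, 3, 14, 20) → min 3  ≤ 4 ✓
(19, 3, 14, 20, 8) → min 3  ≤ 4 ✓
(3, 14, 20, 8, 3) → min 3  ≤ 4 ✓
(14, 20, 8, 3, 0) → min 0  ≤ 4 ✓
(20, 8, 3, 0, 19) → min 0  ≤ 4 ✓
(8, 3, 0, 19, 20) → min 0  ≤ 4 ✓
(3, 0, 19, 20, 16) → min 0  ≤ 4 ✓
(0, 19, 20, 16, 15) → min 0  ≤ 4 ✓
(19, 20, 16, 15, 7) → min 7
(20, 16, 15, 7, 0) → min 0  ≤ 4 ✓
(16, 15, 7, 0, 8) → min 0  ≤ 4 ✓
12 windows satisfy the condition.

12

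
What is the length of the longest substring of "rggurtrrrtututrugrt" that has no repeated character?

4

[r] len 1
[r, g] len 2
[g] len 1
[g, u] len 2
[g, u, r] len 3
[g, u, r, t] len 4
[t, r] len 2
[r] len 1
[r] len 1
[r, t] len 2
[r, t, u] len 3
[u, t] len 2
[t, u] len 2
[u, t] len 2
[u, t, r] len 3
[t, r, u] len 3
[t, r, u, g] len 4
[u, g, r] len 3
[u, g, r, t] len 4
Longest all-distinct length: 4.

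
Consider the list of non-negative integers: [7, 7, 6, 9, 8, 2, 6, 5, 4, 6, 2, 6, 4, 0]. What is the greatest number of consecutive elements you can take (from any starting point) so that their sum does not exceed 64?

12

[7] sum 7 len 1
[7, 7] sum 14 len 2
[7, 7, 6] sum 20 len 3
[7, 7, 6, 9] sum 29 len 4
[7, 7, 6, 9, 8] sum 37 len 5
[7, 7, 6, 9, 8, 2] sum 39 len 6
[7, 7, 6, 9, 8, 2, 6] sum 45 len 7
[7, 7, 6, 9, 8, 2, 6, 5] sum 50 len 8
[7, 7, 6, 9, 8, 2, 6, 5, 4] sum 54 len 9
[7, 7, 6, 9, 8, 2, 6, 5, 4, 6] sum 60 len 10
[7, 7, 6, 9, 8, 2, 6, 5, 4, 6, 2] sum 62 len 11
[7, 6, 9, 8, 2, 6, 5, 4, 6, 2, 6] sum 61 len 11
[6, 9, 8, 2, 6, 5, 4, 6, 2, 6, 4] sum 58 len 11
[6, 9, 8, 2, 6, 5, 4, 6, 2, 6, 4, 0] sum 58 len 12
Longest length seen: 12.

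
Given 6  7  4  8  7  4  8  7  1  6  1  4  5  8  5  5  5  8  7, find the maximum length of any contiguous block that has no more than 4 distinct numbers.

add 6: window [6] (1 distinct), len 1
add 7: window [6, 7] (2 distinct), len 2
add 4: window [6, 7, 4] (3 distinct), len 3
add 8: window [6, 7, 4, 8] (4 distinct), len 4
add 7: window [6, 7, 4, 8, 7] (4 distinct), len 5
add 4: window [6, 7, 4, 8, 7, 4] (4 distinct), len 6
add 8: window [6, 7, 4, 8, 7, 4, 8] (4 distinct), len 7
add 7: window [6, 7, 4, 8, 7, 4, 8, 7] (4 distinct), len 8
add 1: window [7, 4, 8, 7, 4, 8, 7, 1] (4 distinct), len 8
add 6: window [8, 7, 1, 6] (4 distinct), len 4
add 1: window [8, 7, 1, 6, 1] (4 distinct), len 5
add 4: window [7, 1, 6, 1, 4] (4 distinct), len 5
add 5: window [1, 6, 1, 4, 5] (4 distinct), len 5
add 8: window [1, 4, 5, 8] (4 distinct), len 4
add 5: window [1, 4, 5, 8, 5] (4 distinct), len 5
add 5: window [1, 4, 5, 8, 5, 5] (4 distinct), len 6
add 5: window [1, 4, 5, 8, 5, 5, 5] (4 distinct), len 7
add 8: window [1, 4, 5, 8, 5, 5, 5, 8] (4 distinct), len 8
add 7: window [4, 5, 8, 5, 5, 5, 8, 7] (4 distinct), len 8
Longest length with ≤4 distinct: 8.

8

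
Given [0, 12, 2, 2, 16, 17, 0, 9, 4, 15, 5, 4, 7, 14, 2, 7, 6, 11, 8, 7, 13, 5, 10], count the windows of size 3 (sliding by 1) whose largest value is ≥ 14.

10

(0, 12, 2) → max 12
(12, 2, 2) → max 12
(2, 2, 16) → max 16  ≥ 14 ✓
(2, 16, 17) → max 17  ≥ 14 ✓
(16, 17, 0) → max 17  ≥ 14 ✓
(17, 0, 9) → max 17  ≥ 14 ✓
(0, 9, 4) → max 9
(9, 4, 15) → max 15  ≥ 14 ✓
(4, 15, 5) → max 15  ≥ 14 ✓
(15, 5, 4) → max 15  ≥ 14 ✓
(5, 4, 7) → max 7
(4, 7, 14) → max 14  ≥ 14 ✓
(7, 14, 2) → max 14  ≥ 14 ✓
(14, 2, 7) → max 14  ≥ 14 ✓
(2, 7, 6) → max 7
(7, 6, 11) → max 11
(6, 11, 8) → max 11
(11, 8, 7) → max 11
(8, 7, 13) → max 13
(7, 13, 5) → max 13
(13, 5, 10) → max 13
10 windows satisfy the condition.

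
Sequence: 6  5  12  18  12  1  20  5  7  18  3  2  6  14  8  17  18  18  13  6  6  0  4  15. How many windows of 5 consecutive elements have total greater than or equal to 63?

[6, 5, 12, 18, 12] → sum 53
[5, 12, 18, 12, 1] → sum 48
[12, 18, 12, 1, 20] → sum 63  ≥ 63 ✓
[18, 12, 1, 20, 5] → sum 56
[12, 1, 20, 5, 7] → sum 45
[1, 20, 5, 7, 18] → sum 51
[20, 5, 7, 18, 3] → sum 53
[5, 7, 18, 3, 2] → sum 35
[7, 18, 3, 2, 6] → sum 36
[18, 3, 2, 6, 14] → sum 43
[3, 2, 6, 14, 8] → sum 33
[2, 6, 14, 8, 17] → sum 47
[6, 14, 8, 17, 18] → sum 63  ≥ 63 ✓
[14, 8, 17, 18, 18] → sum 75  ≥ 63 ✓
[8, 17, 18, 18, 13] → sum 74  ≥ 63 ✓
[17, 18, 18, 13, 6] → sum 72  ≥ 63 ✓
[18, 18, 13, 6, 6] → sum 61
[18, 13, 6, 6, 0] → sum 43
[13, 6, 6, 0, 4] → sum 29
[6, 6, 0, 4, 15] → sum 31
5 windows satisfy the condition.

5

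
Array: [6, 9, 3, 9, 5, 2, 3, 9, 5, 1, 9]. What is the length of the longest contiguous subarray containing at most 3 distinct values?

[6] 1 distinct, len 1
[6, 9] 2 distinct, len 2
[6, 9, 3] 3 distinct, len 3
[6, 9, 3, 9] 3 distinct, len 4
[9, 3, 9, 5] 3 distinct, len 4
[9, 5, 2] 3 distinct, len 3
[5, 2, 3] 3 distinct, len 3
[2, 3, 9] 3 distinct, len 3
[3, 9, 5] 3 distinct, len 3
[9, 5, 1] 3 distinct, len 3
[9, 5, 1, 9] 3 distinct, len 4
Longest length with ≤3 distinct: 4.

4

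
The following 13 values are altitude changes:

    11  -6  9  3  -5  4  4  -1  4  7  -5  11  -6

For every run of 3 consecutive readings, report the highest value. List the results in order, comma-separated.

[11, -6, 9] → max 11
[-6, 9, 3] → max 9
[9, 3, -5] → max 9
[3, -5, 4] → max 4
[-5, 4, 4] → max 4
[4, 4, -1] → max 4
[4, -1, 4] → max 4
[-1, 4, 7] → max 7
[4, 7, -5] → max 7
[7, -5, 11] → max 11
[-5, 11, -6] → max 11

11, 9, 9, 4, 4, 4, 4, 7, 7, 11, 11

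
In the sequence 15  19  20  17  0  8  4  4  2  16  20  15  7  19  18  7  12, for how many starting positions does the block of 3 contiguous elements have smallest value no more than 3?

6

15 19 20 → min 15
19 20 17 → min 17
20 17 0 → min 0  ≤ 3 ✓
17 0 8 → min 0  ≤ 3 ✓
0 8 4 → min 0  ≤ 3 ✓
8 4 4 → min 4
4 4 2 → min 2  ≤ 3 ✓
4 2 16 → min 2  ≤ 3 ✓
2 16 20 → min 2  ≤ 3 ✓
16 20 15 → min 15
20 15 7 → min 7
15 7 19 → min 7
7 19 18 → min 7
19 18 7 → min 7
18 7 12 → min 7
6 windows satisfy the condition.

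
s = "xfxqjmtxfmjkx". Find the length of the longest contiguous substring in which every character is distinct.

[x] len 1
[x, f] len 2
[f, x] len 2
[f, x, q] len 3
[f, x, q, j] len 4
[f, x, q, j, m] len 5
[f, x, q, j, m, t] len 6
[q, j, m, t, x] len 5
[q, j, m, t, x, f] len 6
[t, x, f, m] len 4
[t, x, f, m, j] len 5
[t, x, f, m, j, k] len 6
[f, m, j, k, x] len 5
Longest all-distinct length: 6.

6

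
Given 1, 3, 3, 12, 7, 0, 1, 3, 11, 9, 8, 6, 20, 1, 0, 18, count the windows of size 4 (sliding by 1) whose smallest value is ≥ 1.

7

(1, 3, 3, 12) → min 1  ≥ 1 ✓
(3, 3, 12, 7) → min 3  ≥ 1 ✓
(3, 12, 7, 0) → min 0
(12, 7, 0, 1) → min 0
(7, 0, 1, 3) → min 0
(0, 1, 3, 11) → min 0
(1, 3, 11, 9) → min 1  ≥ 1 ✓
(3, 11, 9, 8) → min 3  ≥ 1 ✓
(11, 9, 8, 6) → min 6  ≥ 1 ✓
(9, 8, 6, 20) → min 6  ≥ 1 ✓
(8, 6, 20, 1) → min 1  ≥ 1 ✓
(6, 20, 1, 0) → min 0
(20, 1, 0, 18) → min 0
7 windows satisfy the condition.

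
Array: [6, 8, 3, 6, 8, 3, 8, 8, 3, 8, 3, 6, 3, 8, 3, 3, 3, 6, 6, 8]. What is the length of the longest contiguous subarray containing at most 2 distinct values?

add 6: window [6] (1 distinct), len 1
add 8: window [6, 8] (2 distinct), len 2
add 3: window [8, 3] (2 distinct), len 2
add 6: window [3, 6] (2 distinct), len 2
add 8: window [6, 8] (2 distinct), len 2
add 3: window [8, 3] (2 distinct), len 2
add 8: window [8, 3, 8] (2 distinct), len 3
add 8: window [8, 3, 8, 8] (2 distinct), len 4
add 3: window [8, 3, 8, 8, 3] (2 distinct), len 5
add 8: window [8, 3, 8, 8, 3, 8] (2 distinct), len 6
add 3: window [8, 3, 8, 8, 3, 8, 3] (2 distinct), len 7
add 6: window [3, 6] (2 distinct), len 2
add 3: window [3, 6, 3] (2 distinct), len 3
add 8: window [3, 8] (2 distinct), len 2
add 3: window [3, 8, 3] (2 distinct), len 3
add 3: window [3, 8, 3, 3] (2 distinct), len 4
add 3: window [3, 8, 3, 3, 3] (2 distinct), len 5
add 6: window [3, 3, 3, 6] (2 distinct), len 4
add 6: window [3, 3, 3, 6, 6] (2 distinct), len 5
add 8: window [6, 6, 8] (2 distinct), len 3
Longest length with ≤2 distinct: 7.

7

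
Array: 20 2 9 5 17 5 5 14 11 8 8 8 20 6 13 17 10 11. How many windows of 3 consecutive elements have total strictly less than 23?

(20, 2, 9) → sum 31
(2, 9, 5) → sum 16  < 23 ✓
(9, 5, 17) → sum 31
(5, 17, 5) → sum 27
(17, 5, 5) → sum 27
(5, 5, 14) → sum 24
(5, 14, 11) → sum 30
(14, 11, 8) → sum 33
(11, 8, 8) → sum 27
(8, 8, 8) → sum 24
(8, 8, 20) → sum 36
(8, 20, 6) → sum 34
(20, 6, 13) → sum 39
(6, 13, 17) → sum 36
(13, 17, 10) → sum 40
(17, 10, 11) → sum 38
1 window satisfy the condition.

1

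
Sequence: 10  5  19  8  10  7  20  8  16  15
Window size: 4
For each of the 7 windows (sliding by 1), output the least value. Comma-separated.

[10, 5, 19, 8] → min 5
[5, 19, 8, 10] → min 5
[19, 8, 10, 7] → min 7
[8, 10, 7, 20] → min 7
[10, 7, 20, 8] → min 7
[7, 20, 8, 16] → min 7
[20, 8, 16, 15] → min 8

5, 5, 7, 7, 7, 7, 8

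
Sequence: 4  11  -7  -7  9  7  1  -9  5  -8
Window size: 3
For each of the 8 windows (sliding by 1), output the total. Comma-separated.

8, -3, -5, 9, 17, -1, -3, -12

4 11 -7 → sum 8
11 -7 -7 → sum -3
-7 -7 9 → sum -5
-7 9 7 → sum 9
9 7 1 → sum 17
7 1 -9 → sum -1
1 -9 5 → sum -3
-9 5 -8 → sum -12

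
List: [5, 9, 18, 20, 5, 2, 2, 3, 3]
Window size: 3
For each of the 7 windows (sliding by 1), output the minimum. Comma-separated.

[5, 9, 18] → min 5
[9, 18, 20] → min 9
[18, 20, 5] → min 5
[20, 5, 2] → min 2
[5, 2, 2] → min 2
[2, 2, 3] → min 2
[2, 3, 3] → min 2

5, 9, 5, 2, 2, 2, 2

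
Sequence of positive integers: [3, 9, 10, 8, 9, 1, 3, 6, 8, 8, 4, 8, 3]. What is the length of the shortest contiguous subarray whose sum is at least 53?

add 3: running sum 3 < 53
add 9: running sum 12 < 53
add 10: running sum 22 < 53
add 8: running sum 30 < 53
add 9: running sum 39 < 53
add 1: running sum 40 < 53
add 3: running sum 43 < 53
add 6: running sum 49 < 53
end 8: [9, 10, 8, 9, 1, 3, 6, 8] sum 54, len 8
end 9: [10, 8, 9, 1, 3, 6, 8, 8] sum 53, len 8
end 10: [10, 8, 9, 1, 3, 6, 8, 8, 4] sum 57, len 9
end 11: [8, 9, 1, 3, 6, 8, 8, 4, 8] sum 55, len 9
end 12: [8, 9, 1, 3, 6, 8, 8, 4, 8, 3] sum 58, len 10
Shortest qualifying length: 8.

8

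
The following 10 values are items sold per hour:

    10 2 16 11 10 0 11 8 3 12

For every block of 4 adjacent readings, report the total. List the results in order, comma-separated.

[10, 2, 16, 11] → sum 39
[2, 16, 11, 10] → sum 39
[16, 11, 10, 0] → sum 37
[11, 10, 0, 11] → sum 32
[10, 0, 11, 8] → sum 29
[0, 11, 8, 3] → sum 22
[11, 8, 3, 12] → sum 34

39, 39, 37, 32, 29, 22, 34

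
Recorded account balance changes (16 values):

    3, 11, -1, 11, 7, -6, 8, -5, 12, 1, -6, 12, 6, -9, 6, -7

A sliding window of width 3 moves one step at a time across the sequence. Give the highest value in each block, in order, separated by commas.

11, 11, 11, 11, 8, 8, 12, 12, 12, 12, 12, 12, 6, 6

(3, 11, -1) → max 11
(11, -1, 11) → max 11
(-1, 11, 7) → max 11
(11, 7, -6) → max 11
(7, -6, 8) → max 8
(-6, 8, -5) → max 8
(8, -5, 12) → max 12
(-5, 12, 1) → max 12
(12, 1, -6) → max 12
(1, -6, 12) → max 12
(-6, 12, 6) → max 12
(12, 6, -9) → max 12
(6, -9, 6) → max 6
(-9, 6, -7) → max 6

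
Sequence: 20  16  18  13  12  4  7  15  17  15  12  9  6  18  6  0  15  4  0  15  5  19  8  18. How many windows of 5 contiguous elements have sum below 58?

12

(20, 16, 18, 13, 12) → sum 79
(16, 18, 13, 12, 4) → sum 63
(18, 13, 12, 4, 7) → sum 54  < 58 ✓
(13, 12, 4, 7, 15) → sum 51  < 58 ✓
(12, 4, 7, 15, 17) → sum 55  < 58 ✓
(4, 7, 15, 17, 15) → sum 58
(7, 15, 17, 15, 12) → sum 66
(15, 17, 15, 12, 9) → sum 68
(17, 15, 12, 9, 6) → sum 59
(15, 12, 9, 6, 18) → sum 60
(12, 9, 6, 18, 6) → sum 51  < 58 ✓
(9, 6, 18, 6, 0) → sum 39  < 58 ✓
(6, 18, 6, 0, 15) → sum 45  < 58 ✓
(18, 6, 0, 15, 4) → sum 43  < 58 ✓
(6, 0, 15, 4, 0) → sum 25  < 58 ✓
(0, 15, 4, 0, 15) → sum 34  < 58 ✓
(15, 4, 0, 15, 5) → sum 39  < 58 ✓
(4, 0, 15, 5, 19) → sum 43  < 58 ✓
(0, 15, 5, 19, 8) → sum 47  < 58 ✓
(15, 5, 19, 8, 18) → sum 65
12 windows satisfy the condition.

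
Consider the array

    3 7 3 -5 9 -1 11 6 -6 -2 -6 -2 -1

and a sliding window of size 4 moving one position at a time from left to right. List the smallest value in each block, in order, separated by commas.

Sliding a size-4 window across the 13 values:
[3, 7, 3, -5] → min -5
[7, 3, -5, 9] → min -5
[3, -5, 9, -1] → min -5
[-5, 9, -1, 11] → min -5
[9, -1, 11, 6] → min -1
[-1, 11, 6, -6] → min -6
[11, 6, -6, -2] → min -6
[6, -6, -2, -6] → min -6
[-6, -2, -6, -2] → min -6
[-2, -6, -2, -1] → min -6

-5, -5, -5, -5, -1, -6, -6, -6, -6, -6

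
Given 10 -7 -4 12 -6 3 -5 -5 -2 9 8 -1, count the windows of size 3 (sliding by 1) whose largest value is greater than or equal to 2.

10 -7 -4 → max 10  ≥ 2 ✓
-7 -4 12 → max 12  ≥ 2 ✓
-4 12 -6 → max 12  ≥ 2 ✓
12 -6 3 → max 12  ≥ 2 ✓
-6 3 -5 → max 3  ≥ 2 ✓
3 -5 -5 → max 3  ≥ 2 ✓
-5 -5 -2 → max -2
-5 -2 9 → max 9  ≥ 2 ✓
-2 9 8 → max 9  ≥ 2 ✓
9 8 -1 → max 9  ≥ 2 ✓
9 windows satisfy the condition.

9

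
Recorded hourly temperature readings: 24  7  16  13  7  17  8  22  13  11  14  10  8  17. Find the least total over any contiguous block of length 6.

68

Window sums for each of the 9 positions:
24 7 16 13 7 17 → sum 84
7 16 13 7 17 8 → sum 68
16 13 7 17 8 22 → sum 83
13 7 17 8 22 13 → sum 80
7 17 8 22 13 11 → sum 78
17 8 22 13 11 14 → sum 85
8 22 13 11 14 10 → sum 78
22 13 11 14 10 8 → sum 78
13 11 14 10 8 17 → sum 73
Least of these is 68.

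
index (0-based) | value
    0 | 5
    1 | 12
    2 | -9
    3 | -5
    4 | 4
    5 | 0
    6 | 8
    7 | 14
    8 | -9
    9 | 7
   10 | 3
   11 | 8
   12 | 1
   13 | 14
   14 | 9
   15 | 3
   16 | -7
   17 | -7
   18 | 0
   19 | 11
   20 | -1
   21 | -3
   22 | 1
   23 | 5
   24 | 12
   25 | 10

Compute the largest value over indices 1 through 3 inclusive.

12

Elements at indices 1..3: 12, -9, -5
max(12, -9, -5) = 12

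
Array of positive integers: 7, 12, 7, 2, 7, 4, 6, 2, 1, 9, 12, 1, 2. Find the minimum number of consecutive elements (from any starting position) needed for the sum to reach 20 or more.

add 7: running sum 7 < 20
add 12: running sum 19 < 20
add 7: shortest ending here [7, 12, 7] sum 26, len 3
add 2: shortest ending here [12, 7, 2] sum 21, len 3
add 7: shortest ending here [12, 7, 2, 7] sum 28, len 4
add 4: shortest ending here [7, 2, 7, 4] sum 20, len 4
add 6: shortest ending here [7, 2, 7, 4, 6] sum 26, len 5
add 2: shortest ending here [2, 7, 4, 6, 2] sum 21, len 5
add 1: shortest ending here [7, 4, 6, 2, 1] sum 20, len 5
add 9: shortest ending here [4, 6, 2, 1, 9] sum 22, len 5
add 12: shortest ending here [9, 12] sum 21, len 2
add 1: shortest ending here [9, 12, 1] sum 22, len 3
add 2: shortest ending here [9, 12, 1, 2] sum 24, len 4
Shortest qualifying length: 2.

2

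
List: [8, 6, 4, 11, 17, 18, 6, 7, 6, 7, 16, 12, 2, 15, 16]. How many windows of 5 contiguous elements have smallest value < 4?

3

[8, 6, 4, 11, 17] → min 4
[6, 4, 11, 17, 18] → min 4
[4, 11, 17, 18, 6] → min 4
[11, 17, 18, 6, 7] → min 6
[17, 18, 6, 7, 6] → min 6
[18, 6, 7, 6, 7] → min 6
[6, 7, 6, 7, 16] → min 6
[7, 6, 7, 16, 12] → min 6
[6, 7, 16, 12, 2] → min 2  < 4 ✓
[7, 16, 12, 2, 15] → min 2  < 4 ✓
[16, 12, 2, 15, 16] → min 2  < 4 ✓
3 windows satisfy the condition.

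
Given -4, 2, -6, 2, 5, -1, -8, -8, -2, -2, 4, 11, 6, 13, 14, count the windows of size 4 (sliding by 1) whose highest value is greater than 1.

-4 2 -6 2 → max 2  > 1 ✓
2 -6 2 5 → max 5  > 1 ✓
-6 2 5 -1 → max 5  > 1 ✓
2 5 -1 -8 → max 5  > 1 ✓
5 -1 -8 -8 → max 5  > 1 ✓
-1 -8 -8 -2 → max -1
-8 -8 -2 -2 → max -2
-8 -2 -2 4 → max 4  > 1 ✓
-2 -2 4 11 → max 11  > 1 ✓
-2 4 11 6 → max 11  > 1 ✓
4 11 6 13 → max 13  > 1 ✓
11 6 13 14 → max 14  > 1 ✓
10 windows satisfy the condition.

10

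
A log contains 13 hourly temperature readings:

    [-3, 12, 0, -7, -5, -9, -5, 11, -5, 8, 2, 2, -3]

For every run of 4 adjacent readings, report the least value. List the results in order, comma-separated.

-7, -7, -9, -9, -9, -9, -5, -5, -5, -3

Sliding a size-4 window across the 13 values:
[-3, 12, 0, -7] → min -7
[12, 0, -7, -5] → min -7
[0, -7, -5, -9] → min -9
[-7, -5, -9, -5] → min -9
[-5, -9, -5, 11] → min -9
[-9, -5, 11, -5] → min -9
[-5, 11, -5, 8] → min -5
[11, -5, 8, 2] → min -5
[-5, 8, 2, 2] → min -5
[8, 2, 2, -3] → min -3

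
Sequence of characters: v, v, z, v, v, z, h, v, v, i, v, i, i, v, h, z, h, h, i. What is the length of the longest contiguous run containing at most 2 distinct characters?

7

[v] 1 distinct, len 1
[v, v] 1 distinct, len 2
[v, v, z] 2 distinct, len 3
[v, v, z, v] 2 distinct, len 4
[v, v, z, v, v] 2 distinct, len 5
[v, v, z, v, v, z] 2 distinct, len 6
[z, h] 2 distinct, len 2
[h, v] 2 distinct, len 2
[h, v, v] 2 distinct, len 3
[v, v, i] 2 distinct, len 3
[v, v, i, v] 2 distinct, len 4
[v, v, i, v, i] 2 distinct, len 5
[v, v, i, v, i, i] 2 distinct, len 6
[v, v, i, v, i, i, v] 2 distinct, len 7
[v, h] 2 distinct, len 2
[h, z] 2 distinct, len 2
[h, z, h] 2 distinct, len 3
[h, z, h, h] 2 distinct, len 4
[h, h, i] 2 distinct, len 3
Longest length with ≤2 distinct: 7.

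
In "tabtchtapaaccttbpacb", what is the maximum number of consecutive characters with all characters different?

add t: [t] len 1
add a: [t, a] len 2
add b: [t, a, b] len 3
add t (repeat t, move left end past it): [a, b, t] len 3
add c: [a, b, t, c] len 4
add h: [a, b, t, c, h] len 5
add t (repeat t, move left end past it): [c, h, t] len 3
add a: [c, h, t, a] len 4
add p: [c, h, t, a, p] len 5
add a (repeat a, move left end past it): [p, a] len 2
add a (repeat a, move left end past it): [a] len 1
add c: [a, c] len 2
add c (repeat c, move left end past it): [c] len 1
add t: [c, t] len 2
add t (repeat t, move left end past it): [t] len 1
add b: [t, b] len 2
add p: [t, b, p] len 3
add a: [t, b, p, a] len 4
add c: [t, b, p, a, c] len 5
add b (repeat b, move left end past it): [p, a, c, b] len 4
Longest all-distinct length: 5.

5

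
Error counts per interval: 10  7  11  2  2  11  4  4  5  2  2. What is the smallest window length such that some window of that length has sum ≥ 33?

5

add 10: running sum 10 < 33
add 7: running sum 17 < 33
add 11: running sum 28 < 33
add 2: running sum 30 < 33
add 2: running sum 32 < 33
end 5: [7, 11, 2, 2, 11] sum 33, len 5
end 6: [7, 11, 2, 2, 11, 4] sum 37, len 6
end 7: [11, 2, 2, 11, 4, 4] sum 34, len 6
end 8: [11, 2, 2, 11, 4, 4, 5] sum 39, len 7
end 9: [11, 2, 2, 11, 4, 4, 5, 2] sum 41, len 8
end 10: [11, 2, 2, 11, 4, 4, 5, 2, 2] sum 43, len 9
Shortest qualifying length: 5.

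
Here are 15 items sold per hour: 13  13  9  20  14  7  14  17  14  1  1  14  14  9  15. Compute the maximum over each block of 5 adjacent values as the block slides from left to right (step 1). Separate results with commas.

20, 20, 20, 20, 17, 17, 17, 17, 14, 14, 15

Sliding a size-5 window across the 15 values:
13 13 9 20 14 → max 20
13 9 20 14 7 → max 20
9 20 14 7 14 → max 20
20 14 7 14 17 → max 20
14 7 14 17 14 → max 17
7 14 17 14 1 → max 17
14 17 14 1 1 → max 17
17 14 1 1 14 → max 17
14 1 1 14 14 → max 14
1 1 14 14 9 → max 14
1 14 14 9 15 → max 15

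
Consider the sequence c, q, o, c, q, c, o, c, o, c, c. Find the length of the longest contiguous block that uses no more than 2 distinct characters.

6

add c: window [c] (1 distinct), len 1
add q: window [c, q] (2 distinct), len 2
add o: window [q, o] (2 distinct), len 2
add c: window [o, c] (2 distinct), len 2
add q: window [c, q] (2 distinct), len 2
add c: window [c, q, c] (2 distinct), len 3
add o: window [c, o] (2 distinct), len 2
add c: window [c, o, c] (2 distinct), len 3
add o: window [c, o, c, o] (2 distinct), len 4
add c: window [c, o, c, o, c] (2 distinct), len 5
add c: window [c, o, c, o, c, c] (2 distinct), len 6
Longest length with ≤2 distinct: 6.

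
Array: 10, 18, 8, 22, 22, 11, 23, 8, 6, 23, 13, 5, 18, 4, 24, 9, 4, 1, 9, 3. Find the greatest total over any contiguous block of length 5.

86

10 18 8 22 22 → sum 80
18 8 22 22 11 → sum 81
8 22 22 11 23 → sum 86
22 22 11 23 8 → sum 86
22 11 23 8 6 → sum 70
11 23 8 6 23 → sum 71
23 8 6 23 13 → sum 73
8 6 23 13 5 → sum 55
6 23 13 5 18 → sum 65
23 13 5 18 4 → sum 63
13 5 18 4 24 → sum 64
5 18 4 24 9 → sum 60
18 4 24 9 4 → sum 59
4 24 9 4 1 → sum 42
24 9 4 1 9 → sum 47
9 4 1 9 3 → sum 26
Greatest of these is 86.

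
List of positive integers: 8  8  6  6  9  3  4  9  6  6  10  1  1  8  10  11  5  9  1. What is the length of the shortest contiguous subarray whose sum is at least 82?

13

add 8: running sum 8 < 82
add 8: running sum 16 < 82
add 6: running sum 22 < 82
add 6: running sum 28 < 82
add 9: running sum 37 < 82
add 3: running sum 40 < 82
add 4: running sum 44 < 82
add 9: running sum 53 < 82
add 6: running sum 59 < 82
add 6: running sum 65 < 82
add 10: running sum 75 < 82
add 1: running sum 76 < 82
add 1: running sum 77 < 82
add 8: shortest ending here [8, 8, 6, 6, 9, 3, 4, 9, 6, 6, 10, 1, 1, 8] sum 85, len 14
add 10: shortest ending here [8, 6, 6, 9, 3, 4, 9, 6, 6, 10, 1, 1, 8, 10] sum 87, len 14
add 11: shortest ending here [6, 9, 3, 4, 9, 6, 6, 10, 1, 1, 8, 10, 11] sum 84, len 13
add 5: shortest ending here [9, 3, 4, 9, 6, 6, 10, 1, 1, 8, 10, 11, 5] sum 83, len 13
add 9: shortest ending here [3, 4, 9, 6, 6, 10, 1, 1, 8, 10, 11, 5, 9] sum 83, len 13
add 1: shortest ending here [3, 4, 9, 6, 6, 10, 1, 1, 8, 10, 11, 5, 9, 1] sum 84, len 14
Shortest qualifying length: 13.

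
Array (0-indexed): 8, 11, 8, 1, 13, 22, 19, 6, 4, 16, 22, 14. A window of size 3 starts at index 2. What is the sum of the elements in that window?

Elements at indices 2..4: 8, 1, 13
sum(8, 1, 13) = 22

22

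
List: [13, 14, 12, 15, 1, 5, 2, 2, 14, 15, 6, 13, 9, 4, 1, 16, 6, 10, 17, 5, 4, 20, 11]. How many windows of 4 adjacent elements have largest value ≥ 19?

[13, 14, 12, 15] → max 15
[14, 12, 15, 1] → max 15
[12, 15, 1, 5] → max 15
[15, 1, 5, 2] → max 15
[1, 5, 2, 2] → max 5
[5, 2, 2, 14] → max 14
[2, 2, 14, 15] → max 15
[2, 14, 15, 6] → max 15
[14, 15, 6, 13] → max 15
[15, 6, 13, 9] → max 15
[6, 13, 9, 4] → max 13
[13, 9, 4, 1] → max 13
[9, 4, 1, 16] → max 16
[4, 1, 16, 6] → max 16
[1, 16, 6, 10] → max 16
[16, 6, 10, 17] → max 17
[6, 10, 17, 5] → max 17
[10, 17, 5, 4] → max 17
[17, 5, 4, 20] → max 20  ≥ 19 ✓
[5, 4, 20, 11] → max 20  ≥ 19 ✓
2 windows satisfy the condition.

2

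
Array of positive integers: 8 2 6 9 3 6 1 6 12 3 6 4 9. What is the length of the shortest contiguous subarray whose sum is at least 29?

5

add 8: running sum 8 < 29
add 2: running sum 10 < 29
add 6: running sum 16 < 29
add 9: running sum 25 < 29
add 3: running sum 28 < 29
end 5: [8, 2, 6, 9, 3, 6] sum 34, len 6
end 6: [8, 2, 6, 9, 3, 6, 1] sum 35, len 7
end 7: [6, 9, 3, 6, 1, 6] sum 31, len 6
end 8: [9, 3, 6, 1, 6, 12] sum 37, len 6
end 9: [3, 6, 1, 6, 12, 3] sum 31, len 6
end 10: [6, 1, 6, 12, 3, 6] sum 34, len 6
end 11: [6, 12, 3, 6, 4] sum 31, len 5
end 12: [12, 3, 6, 4, 9] sum 34, len 5
Shortest qualifying length: 5.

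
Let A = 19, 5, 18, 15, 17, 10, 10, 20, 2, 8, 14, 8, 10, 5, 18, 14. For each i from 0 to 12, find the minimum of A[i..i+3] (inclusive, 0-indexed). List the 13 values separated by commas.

5, 5, 10, 10, 10, 2, 2, 2, 2, 8, 5, 5, 5

Sliding a size-4 window across the 16 values:
[19, 5, 18, 15] → min 5
[5, 18, 15, 17] → min 5
[18, 15, 17, 10] → min 10
[15, 17, 10, 10] → min 10
[17, 10, 10, 20] → min 10
[10, 10, 20, 2] → min 2
[10, 20, 2, 8] → min 2
[20, 2, 8, 14] → min 2
[2, 8, 14, 8] → min 2
[8, 14, 8, 10] → min 8
[14, 8, 10, 5] → min 5
[8, 10, 5, 18] → min 5
[10, 5, 18, 14] → min 5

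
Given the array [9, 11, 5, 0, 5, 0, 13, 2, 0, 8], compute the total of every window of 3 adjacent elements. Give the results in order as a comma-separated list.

(9, 11, 5) → sum 25
(11, 5, 0) → sum 16
(5, 0, 5) → sum 10
(0, 5, 0) → sum 5
(5, 0, 13) → sum 18
(0, 13, 2) → sum 15
(13, 2, 0) → sum 15
(2, 0, 8) → sum 10

25, 16, 10, 5, 18, 15, 15, 10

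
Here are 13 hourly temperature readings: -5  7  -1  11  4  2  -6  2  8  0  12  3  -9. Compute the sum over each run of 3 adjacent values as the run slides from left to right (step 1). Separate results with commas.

(-5, 7, -1) → sum 1
(7, -1, 11) → sum 17
(-1, 11, 4) → sum 14
(11, 4, 2) → sum 17
(4, 2, -6) → sum 0
(2, -6, 2) → sum -2
(-6, 2, 8) → sum 4
(2, 8, 0) → sum 10
(8, 0, 12) → sum 20
(0, 12, 3) → sum 15
(12, 3, -9) → sum 6

1, 17, 14, 17, 0, -2, 4, 10, 20, 15, 6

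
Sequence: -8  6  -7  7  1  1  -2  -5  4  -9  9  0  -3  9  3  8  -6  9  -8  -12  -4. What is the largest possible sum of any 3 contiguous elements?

-8 6 -7 → sum -9
6 -7 7 → sum 6
-7 7 1 → sum 1
7 1 1 → sum 9
1 1 -2 → sum 0
1 -2 -5 → sum -6
-2 -5 4 → sum -3
-5 4 -9 → sum -10
4 -9 9 → sum 4
-9 9 0 → sum 0
9 0 -3 → sum 6
0 -3 9 → sum 6
-3 9 3 → sum 9
9 3 8 → sum 20
3 8 -6 → sum 5
8 -6 9 → sum 11
-6 9 -8 → sum -5
9 -8 -12 → sum -11
-8 -12 -4 → sum -24
Largest of these is 20.

20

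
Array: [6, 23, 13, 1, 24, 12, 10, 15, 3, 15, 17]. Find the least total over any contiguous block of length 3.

6 23 13 → sum 42
23 13 1 → sum 37
13 1 24 → sum 38
1 24 12 → sum 37
24 12 10 → sum 46
12 10 15 → sum 37
10 15 3 → sum 28
15 3 15 → sum 33
3 15 17 → sum 35
Least of these is 28.

28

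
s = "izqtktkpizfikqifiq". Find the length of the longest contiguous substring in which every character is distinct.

add i: [i] len 1
add z: [i, z] len 2
add q: [i, z, q] len 3
add t: [i, z, q, t] len 4
add k: [i, z, q, t, k] len 5
add t (repeat t, move left end past it): [k, t] len 2
add k (repeat k, move left end past it): [t, k] len 2
add p: [t, k, p] len 3
add i: [t, k, p, i] len 4
add z: [t, k, p, i, z] len 5
add f: [t, k, p, i, z, f] len 6
add i (repeat i, move left end past it): [z, f, i] len 3
add k: [z, f, i, k] len 4
add q: [z, f, i, k, q] len 5
add i (repeat i, move left end past it): [k, q, i] len 3
add f: [k, q, i, f] len 4
add i (repeat i, move left end past it): [f, i] len 2
add q: [f, i, q] len 3
Longest all-distinct length: 6.

6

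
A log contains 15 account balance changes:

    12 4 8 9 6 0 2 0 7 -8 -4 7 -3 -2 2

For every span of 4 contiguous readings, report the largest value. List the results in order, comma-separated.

[12, 4, 8, 9] → max 12
[4, 8, 9, 6] → max 9
[8, 9, 6, 0] → max 9
[9, 6, 0, 2] → max 9
[6, 0, 2, 0] → max 6
[0, 2, 0, 7] → max 7
[2, 0, 7, -8] → max 7
[0, 7, -8, -4] → max 7
[7, -8, -4, 7] → max 7
[-8, -4, 7, -3] → max 7
[-4, 7, -3, -2] → max 7
[7, -3, -2, 2] → max 7

12, 9, 9, 9, 6, 7, 7, 7, 7, 7, 7, 7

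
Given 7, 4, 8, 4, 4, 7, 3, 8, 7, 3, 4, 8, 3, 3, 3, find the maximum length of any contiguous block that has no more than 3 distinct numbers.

6

Extend right; when distinct count exceeds 3, shrink from the left:
[7] 1 distinct, len 1
[7, 4] 2 distinct, len 2
[7, 4, 8] 3 distinct, len 3
[7, 4, 8, 4] 3 distinct, len 4
[7, 4, 8, 4, 4] 3 distinct, len 5
[7, 4, 8, 4, 4, 7] 3 distinct, len 6
[4, 4, 7, 3] 3 distinct, len 4
[7, 3, 8] 3 distinct, len 3
[7, 3, 8, 7] 3 distinct, len 4
[7, 3, 8, 7, 3] 3 distinct, len 5
[7, 3, 4] 3 distinct, len 3
[3, 4, 8] 3 distinct, len 3
[3, 4, 8, 3] 3 distinct, len 4
[3, 4, 8, 3, 3] 3 distinct, len 5
[3, 4, 8, 3, 3, 3] 3 distinct, len 6
Longest length with ≤3 distinct: 6.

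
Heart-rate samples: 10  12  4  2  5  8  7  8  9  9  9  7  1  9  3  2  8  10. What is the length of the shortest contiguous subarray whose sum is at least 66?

add 10: running sum 10 < 66
add 12: running sum 22 < 66
add 4: running sum 26 < 66
add 2: running sum 28 < 66
add 5: running sum 33 < 66
add 8: running sum 41 < 66
add 7: running sum 48 < 66
add 8: running sum 56 < 66
add 9: running sum 65 < 66
end 9: [10, 12, 4, 2, 5, 8, 7, 8, 9, 9] sum 74, len 10
end 10: [12, 4, 2, 5, 8, 7, 8, 9, 9, 9] sum 73, len 10
end 11: [4, 2, 5, 8, 7, 8, 9, 9, 9, 7] sum 68, len 10
end 12: [4, 2, 5, 8, 7, 8, 9, 9, 9, 7, 1] sum 69, len 11
end 13: [8, 7, 8, 9, 9, 9, 7, 1, 9] sum 67, len 9
end 14: [8, 7, 8, 9, 9, 9, 7, 1, 9, 3] sum 70, len 10
end 15: [8, 7, 8, 9, 9, 9, 7, 1, 9, 3, 2] sum 72, len 11
end 16: [7, 8, 9, 9, 9, 7, 1, 9, 3, 2, 8] sum 72, len 11
end 17: [9, 9, 9, 7, 1, 9, 3, 2, 8, 10] sum 67, len 10
Shortest qualifying length: 9.

9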